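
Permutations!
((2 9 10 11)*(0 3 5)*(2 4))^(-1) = ((0 3 5)(2 9 10 11 4))^(-1) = (0 5 3)(2 4 11 10 9)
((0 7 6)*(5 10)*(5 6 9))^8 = ((0 7 9 5 10 6))^8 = (0 9 10)(5 6 7)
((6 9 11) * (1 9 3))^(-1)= (1 3 6 11 9)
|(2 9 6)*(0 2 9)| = 2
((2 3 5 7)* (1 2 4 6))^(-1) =((1 2 3 5 7 4 6))^(-1) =(1 6 4 7 5 3 2)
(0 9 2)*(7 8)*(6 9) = (0 6 9 2)(7 8) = [6, 1, 0, 3, 4, 5, 9, 8, 7, 2]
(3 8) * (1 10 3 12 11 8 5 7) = [0, 10, 2, 5, 4, 7, 6, 1, 12, 9, 3, 8, 11] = (1 10 3 5 7)(8 12 11)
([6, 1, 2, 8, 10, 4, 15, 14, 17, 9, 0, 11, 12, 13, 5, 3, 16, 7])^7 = (0 14 3 10 7 15 4 17 6 5 8)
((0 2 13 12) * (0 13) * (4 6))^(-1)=((0 2)(4 6)(12 13))^(-1)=(0 2)(4 6)(12 13)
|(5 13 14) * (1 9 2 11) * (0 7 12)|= 12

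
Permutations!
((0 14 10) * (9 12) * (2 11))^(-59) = ((0 14 10)(2 11)(9 12))^(-59) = (0 14 10)(2 11)(9 12)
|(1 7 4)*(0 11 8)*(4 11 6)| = |(0 6 4 1 7 11 8)| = 7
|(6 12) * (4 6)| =3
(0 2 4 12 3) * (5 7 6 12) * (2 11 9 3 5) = [11, 1, 4, 0, 2, 7, 12, 6, 8, 3, 10, 9, 5] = (0 11 9 3)(2 4)(5 7 6 12)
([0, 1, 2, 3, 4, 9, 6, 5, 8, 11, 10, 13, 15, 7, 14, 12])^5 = [0, 1, 2, 3, 4, 5, 6, 7, 8, 9, 10, 11, 15, 13, 14, 12]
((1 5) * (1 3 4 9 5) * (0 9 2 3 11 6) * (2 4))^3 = (0 11 9 6 5)(2 3)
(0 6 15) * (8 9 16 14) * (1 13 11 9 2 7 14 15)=(0 6 1 13 11 9 16 15)(2 7 14 8)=[6, 13, 7, 3, 4, 5, 1, 14, 2, 16, 10, 9, 12, 11, 8, 0, 15]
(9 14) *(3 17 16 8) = (3 17 16 8)(9 14) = [0, 1, 2, 17, 4, 5, 6, 7, 3, 14, 10, 11, 12, 13, 9, 15, 8, 16]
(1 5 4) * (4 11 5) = (1 4)(5 11) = [0, 4, 2, 3, 1, 11, 6, 7, 8, 9, 10, 5]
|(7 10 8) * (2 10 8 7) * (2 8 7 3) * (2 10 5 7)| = |(2 5 7)(3 10)| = 6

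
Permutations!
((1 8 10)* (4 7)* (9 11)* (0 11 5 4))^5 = (0 7 4 5 9 11)(1 10 8)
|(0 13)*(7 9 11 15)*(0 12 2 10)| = 20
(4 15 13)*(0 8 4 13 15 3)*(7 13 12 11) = (15)(0 8 4 3)(7 13 12 11) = [8, 1, 2, 0, 3, 5, 6, 13, 4, 9, 10, 7, 11, 12, 14, 15]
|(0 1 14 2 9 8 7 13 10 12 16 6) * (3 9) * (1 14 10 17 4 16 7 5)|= |(0 14 2 3 9 8 5 1 10 12 7 13 17 4 16 6)|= 16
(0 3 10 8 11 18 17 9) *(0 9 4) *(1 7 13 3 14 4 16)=[14, 7, 2, 10, 0, 5, 6, 13, 11, 9, 8, 18, 12, 3, 4, 15, 1, 16, 17]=(0 14 4)(1 7 13 3 10 8 11 18 17 16)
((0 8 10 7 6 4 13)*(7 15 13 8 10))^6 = (0 15)(4 7)(6 8)(10 13)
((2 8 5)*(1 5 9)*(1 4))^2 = (1 2 9)(4 5 8)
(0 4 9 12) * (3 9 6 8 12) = [4, 1, 2, 9, 6, 5, 8, 7, 12, 3, 10, 11, 0] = (0 4 6 8 12)(3 9)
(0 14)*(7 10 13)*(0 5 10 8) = (0 14 5 10 13 7 8) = [14, 1, 2, 3, 4, 10, 6, 8, 0, 9, 13, 11, 12, 7, 5]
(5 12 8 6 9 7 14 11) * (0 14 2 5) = (0 14 11)(2 5 12 8 6 9 7) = [14, 1, 5, 3, 4, 12, 9, 2, 6, 7, 10, 0, 8, 13, 11]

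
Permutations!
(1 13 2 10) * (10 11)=[0, 13, 11, 3, 4, 5, 6, 7, 8, 9, 1, 10, 12, 2]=(1 13 2 11 10)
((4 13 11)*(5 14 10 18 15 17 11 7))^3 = (4 5 18 11 7 10 17 13 14 15)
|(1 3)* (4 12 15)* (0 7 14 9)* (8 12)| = |(0 7 14 9)(1 3)(4 8 12 15)| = 4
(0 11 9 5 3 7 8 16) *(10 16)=(0 11 9 5 3 7 8 10 16)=[11, 1, 2, 7, 4, 3, 6, 8, 10, 5, 16, 9, 12, 13, 14, 15, 0]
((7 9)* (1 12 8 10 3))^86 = ((1 12 8 10 3)(7 9))^86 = (1 12 8 10 3)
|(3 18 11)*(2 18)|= 4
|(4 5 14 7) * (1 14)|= 5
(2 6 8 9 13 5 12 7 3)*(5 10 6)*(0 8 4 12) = [8, 1, 5, 2, 12, 0, 4, 3, 9, 13, 6, 11, 7, 10] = (0 8 9 13 10 6 4 12 7 3 2 5)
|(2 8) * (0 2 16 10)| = 5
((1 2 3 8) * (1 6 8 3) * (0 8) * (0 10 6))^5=(0 8)(1 2)(6 10)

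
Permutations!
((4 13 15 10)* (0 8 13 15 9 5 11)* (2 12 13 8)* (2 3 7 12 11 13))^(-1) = ((0 3 7 12 2 11)(4 15 10)(5 13 9))^(-1) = (0 11 2 12 7 3)(4 10 15)(5 9 13)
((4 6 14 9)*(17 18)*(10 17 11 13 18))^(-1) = (4 9 14 6)(10 17)(11 18 13)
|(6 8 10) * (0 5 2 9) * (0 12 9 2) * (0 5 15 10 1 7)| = 14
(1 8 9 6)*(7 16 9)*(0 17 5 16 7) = (0 17 5 16 9 6 1 8) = [17, 8, 2, 3, 4, 16, 1, 7, 0, 6, 10, 11, 12, 13, 14, 15, 9, 5]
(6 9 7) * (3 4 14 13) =[0, 1, 2, 4, 14, 5, 9, 6, 8, 7, 10, 11, 12, 3, 13] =(3 4 14 13)(6 9 7)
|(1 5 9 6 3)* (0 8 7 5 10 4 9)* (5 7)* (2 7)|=6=|(0 8 5)(1 10 4 9 6 3)(2 7)|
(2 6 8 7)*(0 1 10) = (0 1 10)(2 6 8 7) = [1, 10, 6, 3, 4, 5, 8, 2, 7, 9, 0]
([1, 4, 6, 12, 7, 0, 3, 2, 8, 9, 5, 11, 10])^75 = (0 6)(1 3)(2 5)(4 12)(7 10)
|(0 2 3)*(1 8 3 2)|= |(0 1 8 3)|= 4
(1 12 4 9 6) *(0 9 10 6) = (0 9)(1 12 4 10 6) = [9, 12, 2, 3, 10, 5, 1, 7, 8, 0, 6, 11, 4]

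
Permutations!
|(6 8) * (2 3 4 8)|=5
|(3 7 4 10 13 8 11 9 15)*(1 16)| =|(1 16)(3 7 4 10 13 8 11 9 15)| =18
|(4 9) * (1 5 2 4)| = |(1 5 2 4 9)| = 5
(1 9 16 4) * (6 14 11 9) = (1 6 14 11 9 16 4) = [0, 6, 2, 3, 1, 5, 14, 7, 8, 16, 10, 9, 12, 13, 11, 15, 4]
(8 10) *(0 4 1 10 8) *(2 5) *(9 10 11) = [4, 11, 5, 3, 1, 2, 6, 7, 8, 10, 0, 9] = (0 4 1 11 9 10)(2 5)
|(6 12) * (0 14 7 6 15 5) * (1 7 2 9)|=10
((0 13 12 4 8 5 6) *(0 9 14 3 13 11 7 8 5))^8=(14)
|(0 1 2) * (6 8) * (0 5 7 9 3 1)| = 6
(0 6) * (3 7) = (0 6)(3 7) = [6, 1, 2, 7, 4, 5, 0, 3]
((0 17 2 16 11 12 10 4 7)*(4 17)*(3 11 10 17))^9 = ((0 4 7)(2 16 10 3 11 12 17))^9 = (2 10 11 17 16 3 12)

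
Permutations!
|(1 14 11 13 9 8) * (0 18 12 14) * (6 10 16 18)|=12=|(0 6 10 16 18 12 14 11 13 9 8 1)|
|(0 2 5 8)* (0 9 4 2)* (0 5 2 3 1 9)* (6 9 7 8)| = 9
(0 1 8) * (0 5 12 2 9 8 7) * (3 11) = [1, 7, 9, 11, 4, 12, 6, 0, 5, 8, 10, 3, 2] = (0 1 7)(2 9 8 5 12)(3 11)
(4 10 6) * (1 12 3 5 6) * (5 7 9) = (1 12 3 7 9 5 6 4 10) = [0, 12, 2, 7, 10, 6, 4, 9, 8, 5, 1, 11, 3]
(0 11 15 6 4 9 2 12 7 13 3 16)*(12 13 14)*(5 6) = (0 11 15 5 6 4 9 2 13 3 16)(7 14 12) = [11, 1, 13, 16, 9, 6, 4, 14, 8, 2, 10, 15, 7, 3, 12, 5, 0]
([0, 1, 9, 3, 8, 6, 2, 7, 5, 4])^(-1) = [0, 1, 6, 3, 9, 8, 5, 7, 4, 2]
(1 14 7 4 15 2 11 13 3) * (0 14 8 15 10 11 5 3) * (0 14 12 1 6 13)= [12, 8, 5, 6, 10, 3, 13, 4, 15, 9, 11, 0, 1, 14, 7, 2]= (0 12 1 8 15 2 5 3 6 13 14 7 4 10 11)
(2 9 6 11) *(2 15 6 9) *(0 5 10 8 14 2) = (0 5 10 8 14 2)(6 11 15) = [5, 1, 0, 3, 4, 10, 11, 7, 14, 9, 8, 15, 12, 13, 2, 6]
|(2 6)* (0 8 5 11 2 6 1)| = 6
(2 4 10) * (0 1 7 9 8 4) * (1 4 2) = (0 4 10 1 7 9 8 2) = [4, 7, 0, 3, 10, 5, 6, 9, 2, 8, 1]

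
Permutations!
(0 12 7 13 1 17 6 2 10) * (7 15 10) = (0 12 15 10)(1 17 6 2 7 13) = [12, 17, 7, 3, 4, 5, 2, 13, 8, 9, 0, 11, 15, 1, 14, 10, 16, 6]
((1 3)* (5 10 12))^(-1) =((1 3)(5 10 12))^(-1) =(1 3)(5 12 10)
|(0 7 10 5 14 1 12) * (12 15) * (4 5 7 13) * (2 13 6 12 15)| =|(15)(0 6 12)(1 2 13 4 5 14)(7 10)| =6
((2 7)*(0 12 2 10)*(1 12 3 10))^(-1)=((0 3 10)(1 12 2 7))^(-1)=(0 10 3)(1 7 2 12)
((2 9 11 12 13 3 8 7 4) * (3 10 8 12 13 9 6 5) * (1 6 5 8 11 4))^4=(2 9 3)(4 12 5)(10 11 13)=((1 6 8 7)(2 5 3 12 9 4)(10 11 13))^4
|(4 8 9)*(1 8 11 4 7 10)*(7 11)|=7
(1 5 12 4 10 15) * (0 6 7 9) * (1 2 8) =(0 6 7 9)(1 5 12 4 10 15 2 8) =[6, 5, 8, 3, 10, 12, 7, 9, 1, 0, 15, 11, 4, 13, 14, 2]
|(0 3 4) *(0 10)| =|(0 3 4 10)| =4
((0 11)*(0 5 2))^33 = (0 11 5 2)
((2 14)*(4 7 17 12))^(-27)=(2 14)(4 7 17 12)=((2 14)(4 7 17 12))^(-27)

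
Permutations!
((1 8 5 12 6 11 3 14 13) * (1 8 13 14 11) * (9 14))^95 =(1 6 12 5 8 13)(3 11)(9 14) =((1 13 8 5 12 6)(3 11)(9 14))^95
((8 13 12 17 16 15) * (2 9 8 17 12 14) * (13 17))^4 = (2 16)(8 13)(9 15)(14 17)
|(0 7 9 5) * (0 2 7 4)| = 4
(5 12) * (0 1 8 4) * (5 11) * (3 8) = (0 1 3 8 4)(5 12 11) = [1, 3, 2, 8, 0, 12, 6, 7, 4, 9, 10, 5, 11]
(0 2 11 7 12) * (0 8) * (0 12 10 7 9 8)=(0 2 11 9 8 12)(7 10)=[2, 1, 11, 3, 4, 5, 6, 10, 12, 8, 7, 9, 0]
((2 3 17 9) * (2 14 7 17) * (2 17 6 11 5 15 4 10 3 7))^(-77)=((2 7 6 11 5 15 4 10 3 17 9 14))^(-77)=(2 10 6 17 5 14 4 7 3 11 9 15)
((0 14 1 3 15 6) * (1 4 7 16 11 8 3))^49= ((0 14 4 7 16 11 8 3 15 6))^49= (0 6 15 3 8 11 16 7 4 14)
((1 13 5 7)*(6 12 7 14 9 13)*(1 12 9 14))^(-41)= ((14)(1 6 9 13 5)(7 12))^(-41)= (14)(1 5 13 9 6)(7 12)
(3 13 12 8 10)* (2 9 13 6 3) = (2 9 13 12 8 10)(3 6) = [0, 1, 9, 6, 4, 5, 3, 7, 10, 13, 2, 11, 8, 12]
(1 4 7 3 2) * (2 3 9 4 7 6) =(1 7 9 4 6 2) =[0, 7, 1, 3, 6, 5, 2, 9, 8, 4]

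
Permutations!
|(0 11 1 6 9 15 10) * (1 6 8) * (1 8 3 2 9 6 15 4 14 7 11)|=|(0 1 3 2 9 4 14 7 11 15 10)|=11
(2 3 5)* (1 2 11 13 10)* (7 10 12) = [0, 2, 3, 5, 4, 11, 6, 10, 8, 9, 1, 13, 7, 12] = (1 2 3 5 11 13 12 7 10)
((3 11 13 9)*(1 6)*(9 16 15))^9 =(1 6)(3 16)(9 13)(11 15)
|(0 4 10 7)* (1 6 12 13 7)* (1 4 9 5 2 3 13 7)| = 10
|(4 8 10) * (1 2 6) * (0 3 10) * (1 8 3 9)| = 6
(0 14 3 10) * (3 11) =[14, 1, 2, 10, 4, 5, 6, 7, 8, 9, 0, 3, 12, 13, 11] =(0 14 11 3 10)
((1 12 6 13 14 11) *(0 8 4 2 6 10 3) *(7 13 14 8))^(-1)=((0 7 13 8 4 2 6 14 11 1 12 10 3))^(-1)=(0 3 10 12 1 11 14 6 2 4 8 13 7)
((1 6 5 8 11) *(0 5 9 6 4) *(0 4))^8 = ((0 5 8 11 1)(6 9))^8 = (0 11 5 1 8)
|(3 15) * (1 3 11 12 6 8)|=7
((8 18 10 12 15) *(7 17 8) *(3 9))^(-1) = (3 9)(7 15 12 10 18 8 17)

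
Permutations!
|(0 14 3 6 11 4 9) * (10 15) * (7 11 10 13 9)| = 24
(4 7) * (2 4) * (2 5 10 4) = (4 7 5 10) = [0, 1, 2, 3, 7, 10, 6, 5, 8, 9, 4]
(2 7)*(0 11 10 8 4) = [11, 1, 7, 3, 0, 5, 6, 2, 4, 9, 8, 10] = (0 11 10 8 4)(2 7)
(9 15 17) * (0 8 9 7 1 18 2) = [8, 18, 0, 3, 4, 5, 6, 1, 9, 15, 10, 11, 12, 13, 14, 17, 16, 7, 2] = (0 8 9 15 17 7 1 18 2)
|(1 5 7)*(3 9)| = 6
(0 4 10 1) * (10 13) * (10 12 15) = (0 4 13 12 15 10 1) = [4, 0, 2, 3, 13, 5, 6, 7, 8, 9, 1, 11, 15, 12, 14, 10]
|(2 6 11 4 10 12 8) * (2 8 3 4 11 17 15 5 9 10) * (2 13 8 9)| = 35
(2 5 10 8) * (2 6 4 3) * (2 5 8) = (2 8 6 4 3 5 10) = [0, 1, 8, 5, 3, 10, 4, 7, 6, 9, 2]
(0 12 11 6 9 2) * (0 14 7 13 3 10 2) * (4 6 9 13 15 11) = (0 12 4 6 13 3 10 2 14 7 15 11 9) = [12, 1, 14, 10, 6, 5, 13, 15, 8, 0, 2, 9, 4, 3, 7, 11]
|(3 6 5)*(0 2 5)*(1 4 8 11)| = 20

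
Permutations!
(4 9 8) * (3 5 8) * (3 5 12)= (3 12)(4 9 5 8)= [0, 1, 2, 12, 9, 8, 6, 7, 4, 5, 10, 11, 3]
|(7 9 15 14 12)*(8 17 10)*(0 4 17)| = 5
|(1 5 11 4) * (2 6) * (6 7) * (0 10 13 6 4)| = 10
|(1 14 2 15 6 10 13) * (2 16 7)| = |(1 14 16 7 2 15 6 10 13)| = 9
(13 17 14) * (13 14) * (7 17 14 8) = (7 17 13 14 8) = [0, 1, 2, 3, 4, 5, 6, 17, 7, 9, 10, 11, 12, 14, 8, 15, 16, 13]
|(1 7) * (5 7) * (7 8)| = |(1 5 8 7)| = 4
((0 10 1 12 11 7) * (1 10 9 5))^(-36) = (0 7 11 12 1 5 9)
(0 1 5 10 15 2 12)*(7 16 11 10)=[1, 5, 12, 3, 4, 7, 6, 16, 8, 9, 15, 10, 0, 13, 14, 2, 11]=(0 1 5 7 16 11 10 15 2 12)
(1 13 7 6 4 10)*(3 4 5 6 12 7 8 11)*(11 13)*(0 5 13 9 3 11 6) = [5, 6, 2, 4, 10, 0, 13, 12, 9, 3, 1, 11, 7, 8] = (0 5)(1 6 13 8 9 3 4 10)(7 12)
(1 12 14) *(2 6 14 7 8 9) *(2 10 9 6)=[0, 12, 2, 3, 4, 5, 14, 8, 6, 10, 9, 11, 7, 13, 1]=(1 12 7 8 6 14)(9 10)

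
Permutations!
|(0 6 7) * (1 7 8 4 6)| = |(0 1 7)(4 6 8)| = 3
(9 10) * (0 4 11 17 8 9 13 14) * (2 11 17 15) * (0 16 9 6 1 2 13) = [4, 2, 11, 3, 17, 5, 1, 7, 6, 10, 0, 15, 12, 14, 16, 13, 9, 8] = (0 4 17 8 6 1 2 11 15 13 14 16 9 10)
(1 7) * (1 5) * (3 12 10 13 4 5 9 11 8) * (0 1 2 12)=(0 1 7 9 11 8 3)(2 12 10 13 4 5)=[1, 7, 12, 0, 5, 2, 6, 9, 3, 11, 13, 8, 10, 4]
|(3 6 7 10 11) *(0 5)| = |(0 5)(3 6 7 10 11)| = 10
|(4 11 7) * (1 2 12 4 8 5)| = |(1 2 12 4 11 7 8 5)| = 8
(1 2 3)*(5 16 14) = (1 2 3)(5 16 14) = [0, 2, 3, 1, 4, 16, 6, 7, 8, 9, 10, 11, 12, 13, 5, 15, 14]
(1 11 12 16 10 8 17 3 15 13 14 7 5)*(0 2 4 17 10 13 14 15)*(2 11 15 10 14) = (0 11 12 16 13 10 8 14 7 5 1 15 2 4 17 3) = [11, 15, 4, 0, 17, 1, 6, 5, 14, 9, 8, 12, 16, 10, 7, 2, 13, 3]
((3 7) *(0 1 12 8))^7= ((0 1 12 8)(3 7))^7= (0 8 12 1)(3 7)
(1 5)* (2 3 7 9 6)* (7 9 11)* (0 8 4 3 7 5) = [8, 0, 7, 9, 3, 1, 2, 11, 4, 6, 10, 5] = (0 8 4 3 9 6 2 7 11 5 1)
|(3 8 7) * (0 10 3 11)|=6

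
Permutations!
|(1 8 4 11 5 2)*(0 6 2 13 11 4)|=15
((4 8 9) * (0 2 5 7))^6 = ((0 2 5 7)(4 8 9))^6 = (9)(0 5)(2 7)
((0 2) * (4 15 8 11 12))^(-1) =(0 2)(4 12 11 8 15)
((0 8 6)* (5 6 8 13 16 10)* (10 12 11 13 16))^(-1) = (0 6 5 10 13 11 12 16)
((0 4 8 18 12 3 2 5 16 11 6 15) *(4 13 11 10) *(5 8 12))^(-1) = ((0 13 11 6 15)(2 8 18 5 16 10 4 12 3))^(-1) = (0 15 6 11 13)(2 3 12 4 10 16 5 18 8)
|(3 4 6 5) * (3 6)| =2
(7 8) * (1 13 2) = (1 13 2)(7 8) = [0, 13, 1, 3, 4, 5, 6, 8, 7, 9, 10, 11, 12, 2]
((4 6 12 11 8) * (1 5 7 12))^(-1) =(1 6 4 8 11 12 7 5)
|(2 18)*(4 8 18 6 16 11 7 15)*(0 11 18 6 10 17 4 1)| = 40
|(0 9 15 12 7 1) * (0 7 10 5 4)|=14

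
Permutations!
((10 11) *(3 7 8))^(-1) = ((3 7 8)(10 11))^(-1) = (3 8 7)(10 11)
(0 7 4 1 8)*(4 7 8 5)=(0 8)(1 5 4)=[8, 5, 2, 3, 1, 4, 6, 7, 0]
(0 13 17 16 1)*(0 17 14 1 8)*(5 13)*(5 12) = (0 12 5 13 14 1 17 16 8) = [12, 17, 2, 3, 4, 13, 6, 7, 0, 9, 10, 11, 5, 14, 1, 15, 8, 16]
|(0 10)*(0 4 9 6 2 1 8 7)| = |(0 10 4 9 6 2 1 8 7)| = 9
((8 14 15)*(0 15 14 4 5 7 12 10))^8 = ((0 15 8 4 5 7 12 10))^8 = (15)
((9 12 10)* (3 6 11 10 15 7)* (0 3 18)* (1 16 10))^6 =(0 10)(1 7)(3 9)(6 12)(11 15)(16 18)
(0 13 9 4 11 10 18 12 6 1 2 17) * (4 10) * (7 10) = [13, 2, 17, 3, 11, 5, 1, 10, 8, 7, 18, 4, 6, 9, 14, 15, 16, 0, 12] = (0 13 9 7 10 18 12 6 1 2 17)(4 11)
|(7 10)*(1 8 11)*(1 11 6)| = 6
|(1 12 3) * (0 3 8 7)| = |(0 3 1 12 8 7)| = 6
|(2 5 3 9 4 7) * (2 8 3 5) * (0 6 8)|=|(0 6 8 3 9 4 7)|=7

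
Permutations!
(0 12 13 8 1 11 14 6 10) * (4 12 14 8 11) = (0 14 6 10)(1 4 12 13 11 8) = [14, 4, 2, 3, 12, 5, 10, 7, 1, 9, 0, 8, 13, 11, 6]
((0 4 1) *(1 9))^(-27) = (0 4 9 1) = ((0 4 9 1))^(-27)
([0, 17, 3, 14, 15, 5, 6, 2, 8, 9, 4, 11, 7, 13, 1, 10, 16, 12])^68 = (1 3 7 17 14 2 12)(4 10 15)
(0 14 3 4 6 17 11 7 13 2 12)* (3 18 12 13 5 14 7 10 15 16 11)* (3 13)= [7, 1, 3, 4, 6, 14, 17, 5, 8, 9, 15, 10, 0, 2, 18, 16, 11, 13, 12]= (0 7 5 14 18 12)(2 3 4 6 17 13)(10 15 16 11)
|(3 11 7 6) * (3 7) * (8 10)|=|(3 11)(6 7)(8 10)|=2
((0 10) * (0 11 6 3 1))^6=(11)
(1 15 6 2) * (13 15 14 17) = (1 14 17 13 15 6 2) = [0, 14, 1, 3, 4, 5, 2, 7, 8, 9, 10, 11, 12, 15, 17, 6, 16, 13]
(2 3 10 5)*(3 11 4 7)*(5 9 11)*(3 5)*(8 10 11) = (2 3 11 4 7 5)(8 10 9) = [0, 1, 3, 11, 7, 2, 6, 5, 10, 8, 9, 4]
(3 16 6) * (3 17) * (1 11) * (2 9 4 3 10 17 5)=(1 11)(2 9 4 3 16 6 5)(10 17)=[0, 11, 9, 16, 3, 2, 5, 7, 8, 4, 17, 1, 12, 13, 14, 15, 6, 10]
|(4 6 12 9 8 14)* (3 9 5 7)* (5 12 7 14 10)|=9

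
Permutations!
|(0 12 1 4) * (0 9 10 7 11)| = 8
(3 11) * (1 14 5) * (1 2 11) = (1 14 5 2 11 3) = [0, 14, 11, 1, 4, 2, 6, 7, 8, 9, 10, 3, 12, 13, 5]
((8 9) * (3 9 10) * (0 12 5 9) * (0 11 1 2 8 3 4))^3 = (0 9 1 10 12 3 2 4 5 11 8)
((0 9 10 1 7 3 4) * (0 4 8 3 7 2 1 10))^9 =((10)(0 9)(1 2)(3 8))^9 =(10)(0 9)(1 2)(3 8)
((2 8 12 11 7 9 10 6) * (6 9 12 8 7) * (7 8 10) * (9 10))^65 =(2 9 12 6 8 7 11)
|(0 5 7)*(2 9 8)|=|(0 5 7)(2 9 8)|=3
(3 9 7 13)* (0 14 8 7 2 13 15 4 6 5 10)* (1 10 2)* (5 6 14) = (0 5 2 13 3 9 1 10)(4 14 8 7 15) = [5, 10, 13, 9, 14, 2, 6, 15, 7, 1, 0, 11, 12, 3, 8, 4]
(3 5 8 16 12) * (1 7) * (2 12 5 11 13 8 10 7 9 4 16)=[0, 9, 12, 11, 16, 10, 6, 1, 2, 4, 7, 13, 3, 8, 14, 15, 5]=(1 9 4 16 5 10 7)(2 12 3 11 13 8)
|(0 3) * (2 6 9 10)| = 4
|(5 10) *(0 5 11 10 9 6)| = |(0 5 9 6)(10 11)| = 4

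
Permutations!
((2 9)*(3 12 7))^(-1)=((2 9)(3 12 7))^(-1)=(2 9)(3 7 12)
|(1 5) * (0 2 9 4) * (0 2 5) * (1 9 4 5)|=2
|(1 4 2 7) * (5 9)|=|(1 4 2 7)(5 9)|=4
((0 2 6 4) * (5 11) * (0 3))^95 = ((0 2 6 4 3)(5 11))^95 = (5 11)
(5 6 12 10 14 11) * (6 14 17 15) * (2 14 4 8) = (2 14 11 5 4 8)(6 12 10 17 15) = [0, 1, 14, 3, 8, 4, 12, 7, 2, 9, 17, 5, 10, 13, 11, 6, 16, 15]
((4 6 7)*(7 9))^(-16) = ((4 6 9 7))^(-16) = (9)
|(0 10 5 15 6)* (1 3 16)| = |(0 10 5 15 6)(1 3 16)| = 15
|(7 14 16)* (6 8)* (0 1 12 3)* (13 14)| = 4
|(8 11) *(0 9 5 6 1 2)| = 6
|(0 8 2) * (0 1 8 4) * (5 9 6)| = |(0 4)(1 8 2)(5 9 6)| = 6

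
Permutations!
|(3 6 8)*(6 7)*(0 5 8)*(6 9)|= 7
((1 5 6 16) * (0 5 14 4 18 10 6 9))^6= (1 16 6 10 18 4 14)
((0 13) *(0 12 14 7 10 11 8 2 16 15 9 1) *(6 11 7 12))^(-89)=((0 13 6 11 8 2 16 15 9 1)(7 10)(12 14))^(-89)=(0 13 6 11 8 2 16 15 9 1)(7 10)(12 14)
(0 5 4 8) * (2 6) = (0 5 4 8)(2 6) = [5, 1, 6, 3, 8, 4, 2, 7, 0]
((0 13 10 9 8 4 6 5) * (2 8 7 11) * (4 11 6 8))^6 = (0 5 6 7 9 10 13)(2 8)(4 11)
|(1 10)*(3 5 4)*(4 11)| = |(1 10)(3 5 11 4)| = 4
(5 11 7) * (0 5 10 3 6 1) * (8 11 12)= (0 5 12 8 11 7 10 3 6 1)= [5, 0, 2, 6, 4, 12, 1, 10, 11, 9, 3, 7, 8]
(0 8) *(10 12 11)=(0 8)(10 12 11)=[8, 1, 2, 3, 4, 5, 6, 7, 0, 9, 12, 10, 11]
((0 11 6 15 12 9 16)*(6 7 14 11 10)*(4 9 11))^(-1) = (0 16 9 4 14 7 11 12 15 6 10)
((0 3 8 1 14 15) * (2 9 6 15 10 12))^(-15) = ((0 3 8 1 14 10 12 2 9 6 15))^(-15) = (0 2 1 15 12 8 6 10 3 9 14)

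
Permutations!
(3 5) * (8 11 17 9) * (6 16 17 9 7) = (3 5)(6 16 17 7)(8 11 9) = [0, 1, 2, 5, 4, 3, 16, 6, 11, 8, 10, 9, 12, 13, 14, 15, 17, 7]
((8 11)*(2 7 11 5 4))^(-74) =((2 7 11 8 5 4))^(-74) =(2 5 11)(4 8 7)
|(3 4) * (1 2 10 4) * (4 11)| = 6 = |(1 2 10 11 4 3)|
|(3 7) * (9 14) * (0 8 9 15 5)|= |(0 8 9 14 15 5)(3 7)|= 6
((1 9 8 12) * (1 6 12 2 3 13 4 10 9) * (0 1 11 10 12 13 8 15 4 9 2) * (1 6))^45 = (0 12 8 4 3 15 2 9 10 13 11 6 1) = ((0 6 13 9 15 4 12 1 11 10 2 3 8))^45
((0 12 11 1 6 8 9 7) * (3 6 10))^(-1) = ((0 12 11 1 10 3 6 8 9 7))^(-1) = (0 7 9 8 6 3 10 1 11 12)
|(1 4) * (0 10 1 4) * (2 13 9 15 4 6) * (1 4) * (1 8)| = 10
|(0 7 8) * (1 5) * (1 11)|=3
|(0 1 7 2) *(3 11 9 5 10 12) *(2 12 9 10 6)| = |(0 1 7 12 3 11 10 9 5 6 2)| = 11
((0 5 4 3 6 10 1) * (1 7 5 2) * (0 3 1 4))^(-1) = ((0 2 4 1 3 6 10 7 5))^(-1) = (0 5 7 10 6 3 1 4 2)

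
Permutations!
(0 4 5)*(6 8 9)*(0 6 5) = (0 4)(5 6 8 9) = [4, 1, 2, 3, 0, 6, 8, 7, 9, 5]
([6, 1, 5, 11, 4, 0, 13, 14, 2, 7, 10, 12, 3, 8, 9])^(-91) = [5, 1, 8, 12, 4, 2, 0, 9, 13, 14, 10, 3, 11, 6, 7]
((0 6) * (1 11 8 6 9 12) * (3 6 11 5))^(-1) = (0 6 3 5 1 12 9)(8 11)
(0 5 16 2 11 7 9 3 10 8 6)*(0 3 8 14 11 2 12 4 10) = (0 5 16 12 4 10 14 11 7 9 8 6 3) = [5, 1, 2, 0, 10, 16, 3, 9, 6, 8, 14, 7, 4, 13, 11, 15, 12]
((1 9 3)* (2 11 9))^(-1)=(1 3 9 11 2)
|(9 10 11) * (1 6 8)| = 3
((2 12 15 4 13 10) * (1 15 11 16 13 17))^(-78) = (1 4)(15 17)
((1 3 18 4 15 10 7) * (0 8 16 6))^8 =((0 8 16 6)(1 3 18 4 15 10 7))^8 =(1 3 18 4 15 10 7)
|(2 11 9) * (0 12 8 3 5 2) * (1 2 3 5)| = |(0 12 8 5 3 1 2 11 9)| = 9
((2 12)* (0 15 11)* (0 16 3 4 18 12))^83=((0 15 11 16 3 4 18 12 2))^83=(0 11 3 18 2 15 16 4 12)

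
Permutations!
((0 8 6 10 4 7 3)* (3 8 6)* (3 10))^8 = ((0 6 3)(4 7 8 10))^8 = (10)(0 3 6)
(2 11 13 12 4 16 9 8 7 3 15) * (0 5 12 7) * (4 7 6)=(0 5 12 7 3 15 2 11 13 6 4 16 9 8)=[5, 1, 11, 15, 16, 12, 4, 3, 0, 8, 10, 13, 7, 6, 14, 2, 9]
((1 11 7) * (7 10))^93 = ((1 11 10 7))^93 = (1 11 10 7)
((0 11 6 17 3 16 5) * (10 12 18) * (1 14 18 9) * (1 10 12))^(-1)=(0 5 16 3 17 6 11)(1 10 9 12 18 14)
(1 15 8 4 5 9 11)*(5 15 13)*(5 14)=(1 13 14 5 9 11)(4 15 8)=[0, 13, 2, 3, 15, 9, 6, 7, 4, 11, 10, 1, 12, 14, 5, 8]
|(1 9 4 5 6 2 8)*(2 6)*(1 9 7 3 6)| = 20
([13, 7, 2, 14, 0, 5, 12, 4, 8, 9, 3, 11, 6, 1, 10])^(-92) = (0 7 13 4 1)(3 14 10)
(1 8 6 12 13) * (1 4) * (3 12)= (1 8 6 3 12 13 4)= [0, 8, 2, 12, 1, 5, 3, 7, 6, 9, 10, 11, 13, 4]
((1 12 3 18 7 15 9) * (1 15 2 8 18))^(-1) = (1 3 12)(2 7 18 8)(9 15)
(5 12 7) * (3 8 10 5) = (3 8 10 5 12 7) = [0, 1, 2, 8, 4, 12, 6, 3, 10, 9, 5, 11, 7]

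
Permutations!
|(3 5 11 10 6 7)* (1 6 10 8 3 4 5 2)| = |(1 6 7 4 5 11 8 3 2)| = 9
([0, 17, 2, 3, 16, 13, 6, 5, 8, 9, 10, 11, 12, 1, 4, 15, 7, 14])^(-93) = (1 4 5 17 16 13 14 7)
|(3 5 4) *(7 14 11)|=3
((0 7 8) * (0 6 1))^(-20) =(8)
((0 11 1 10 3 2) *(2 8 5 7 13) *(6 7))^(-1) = (0 2 13 7 6 5 8 3 10 1 11)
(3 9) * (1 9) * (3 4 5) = (1 9 4 5 3) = [0, 9, 2, 1, 5, 3, 6, 7, 8, 4]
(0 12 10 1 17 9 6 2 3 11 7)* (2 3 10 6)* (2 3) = (0 12 6 2 10 1 17 9 3 11 7) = [12, 17, 10, 11, 4, 5, 2, 0, 8, 3, 1, 7, 6, 13, 14, 15, 16, 9]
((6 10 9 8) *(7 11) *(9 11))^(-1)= (6 8 9 7 11 10)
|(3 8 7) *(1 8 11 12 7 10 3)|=7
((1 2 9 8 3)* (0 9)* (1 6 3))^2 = ((0 9 8 1 2)(3 6))^2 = (0 8 2 9 1)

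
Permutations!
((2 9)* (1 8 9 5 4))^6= (9)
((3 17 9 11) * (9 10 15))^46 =((3 17 10 15 9 11))^46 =(3 9 10)(11 15 17)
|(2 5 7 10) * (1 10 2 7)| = |(1 10 7 2 5)| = 5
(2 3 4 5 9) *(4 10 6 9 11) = (2 3 10 6 9)(4 5 11) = [0, 1, 3, 10, 5, 11, 9, 7, 8, 2, 6, 4]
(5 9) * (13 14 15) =(5 9)(13 14 15) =[0, 1, 2, 3, 4, 9, 6, 7, 8, 5, 10, 11, 12, 14, 15, 13]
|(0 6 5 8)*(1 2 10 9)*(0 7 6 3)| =4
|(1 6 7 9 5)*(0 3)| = 10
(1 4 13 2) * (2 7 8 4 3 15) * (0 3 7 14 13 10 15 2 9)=(0 3 2 1 7 8 4 10 15 9)(13 14)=[3, 7, 1, 2, 10, 5, 6, 8, 4, 0, 15, 11, 12, 14, 13, 9]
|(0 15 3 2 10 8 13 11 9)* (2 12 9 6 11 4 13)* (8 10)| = |(0 15 3 12 9)(2 8)(4 13)(6 11)| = 10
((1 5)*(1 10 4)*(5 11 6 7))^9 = (1 6 5 4 11 7 10)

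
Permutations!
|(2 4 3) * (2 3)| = |(2 4)| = 2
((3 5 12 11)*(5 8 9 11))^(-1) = ((3 8 9 11)(5 12))^(-1) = (3 11 9 8)(5 12)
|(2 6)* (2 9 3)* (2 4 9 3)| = 5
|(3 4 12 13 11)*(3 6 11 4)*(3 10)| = 6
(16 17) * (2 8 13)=[0, 1, 8, 3, 4, 5, 6, 7, 13, 9, 10, 11, 12, 2, 14, 15, 17, 16]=(2 8 13)(16 17)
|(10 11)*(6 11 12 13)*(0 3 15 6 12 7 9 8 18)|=10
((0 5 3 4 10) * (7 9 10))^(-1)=(0 10 9 7 4 3 5)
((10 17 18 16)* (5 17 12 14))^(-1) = ((5 17 18 16 10 12 14))^(-1) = (5 14 12 10 16 18 17)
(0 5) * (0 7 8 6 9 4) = (0 5 7 8 6 9 4) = [5, 1, 2, 3, 0, 7, 9, 8, 6, 4]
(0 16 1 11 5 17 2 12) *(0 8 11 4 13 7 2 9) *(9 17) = [16, 4, 12, 3, 13, 9, 6, 2, 11, 0, 10, 5, 8, 7, 14, 15, 1, 17] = (17)(0 16 1 4 13 7 2 12 8 11 5 9)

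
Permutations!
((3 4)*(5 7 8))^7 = ((3 4)(5 7 8))^7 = (3 4)(5 7 8)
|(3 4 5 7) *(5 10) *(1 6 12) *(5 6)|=|(1 5 7 3 4 10 6 12)|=8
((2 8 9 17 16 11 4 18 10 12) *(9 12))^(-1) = ((2 8 12)(4 18 10 9 17 16 11))^(-1) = (2 12 8)(4 11 16 17 9 10 18)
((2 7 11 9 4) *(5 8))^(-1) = ((2 7 11 9 4)(5 8))^(-1) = (2 4 9 11 7)(5 8)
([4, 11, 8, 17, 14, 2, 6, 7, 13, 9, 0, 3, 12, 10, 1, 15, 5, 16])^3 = [1, 17, 10, 5, 11, 13, 6, 7, 0, 9, 14, 16, 12, 4, 3, 15, 8, 2]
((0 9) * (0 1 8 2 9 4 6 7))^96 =(9)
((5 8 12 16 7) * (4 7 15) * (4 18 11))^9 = (18)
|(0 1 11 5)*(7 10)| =|(0 1 11 5)(7 10)| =4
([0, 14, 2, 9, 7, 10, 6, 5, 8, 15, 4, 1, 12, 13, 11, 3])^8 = (1 11 14)(3 15 9)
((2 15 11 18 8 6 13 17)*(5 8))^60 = ((2 15 11 18 5 8 6 13 17))^60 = (2 6 18)(5 15 13)(8 11 17)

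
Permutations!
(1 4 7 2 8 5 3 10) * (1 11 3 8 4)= (2 4 7)(3 10 11)(5 8)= [0, 1, 4, 10, 7, 8, 6, 2, 5, 9, 11, 3]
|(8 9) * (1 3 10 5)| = 4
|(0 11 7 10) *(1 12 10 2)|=7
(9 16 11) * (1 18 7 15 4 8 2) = (1 18 7 15 4 8 2)(9 16 11) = [0, 18, 1, 3, 8, 5, 6, 15, 2, 16, 10, 9, 12, 13, 14, 4, 11, 17, 7]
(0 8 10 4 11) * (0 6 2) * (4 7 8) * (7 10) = (0 4 11 6 2)(7 8) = [4, 1, 0, 3, 11, 5, 2, 8, 7, 9, 10, 6]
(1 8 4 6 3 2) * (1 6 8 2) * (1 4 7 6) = (1 2)(3 4 8 7 6) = [0, 2, 1, 4, 8, 5, 3, 6, 7]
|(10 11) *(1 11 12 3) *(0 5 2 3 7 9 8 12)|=|(0 5 2 3 1 11 10)(7 9 8 12)|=28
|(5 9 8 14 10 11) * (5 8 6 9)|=|(6 9)(8 14 10 11)|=4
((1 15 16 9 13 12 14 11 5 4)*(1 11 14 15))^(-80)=(16)(4 11 5)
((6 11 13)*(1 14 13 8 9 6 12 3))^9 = (1 3 12 13 14)(6 11 8 9)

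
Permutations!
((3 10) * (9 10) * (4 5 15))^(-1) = ((3 9 10)(4 5 15))^(-1) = (3 10 9)(4 15 5)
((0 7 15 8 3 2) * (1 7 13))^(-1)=((0 13 1 7 15 8 3 2))^(-1)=(0 2 3 8 15 7 1 13)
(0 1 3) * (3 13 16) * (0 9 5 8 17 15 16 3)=(0 1 13 3 9 5 8 17 15 16)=[1, 13, 2, 9, 4, 8, 6, 7, 17, 5, 10, 11, 12, 3, 14, 16, 0, 15]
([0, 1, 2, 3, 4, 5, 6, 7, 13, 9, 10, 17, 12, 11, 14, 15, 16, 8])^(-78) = (8 11)(13 17)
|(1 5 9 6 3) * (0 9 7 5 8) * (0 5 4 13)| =|(0 9 6 3 1 8 5 7 4 13)| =10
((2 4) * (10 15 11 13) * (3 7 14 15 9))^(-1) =((2 4)(3 7 14 15 11 13 10 9))^(-1) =(2 4)(3 9 10 13 11 15 14 7)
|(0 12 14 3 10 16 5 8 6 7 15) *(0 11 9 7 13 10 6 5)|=|(0 12 14 3 6 13 10 16)(5 8)(7 15 11 9)|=8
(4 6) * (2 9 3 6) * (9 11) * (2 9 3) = [0, 1, 11, 6, 9, 5, 4, 7, 8, 2, 10, 3] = (2 11 3 6 4 9)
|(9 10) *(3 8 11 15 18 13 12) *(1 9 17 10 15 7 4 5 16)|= |(1 9 15 18 13 12 3 8 11 7 4 5 16)(10 17)|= 26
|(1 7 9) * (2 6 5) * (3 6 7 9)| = |(1 9)(2 7 3 6 5)| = 10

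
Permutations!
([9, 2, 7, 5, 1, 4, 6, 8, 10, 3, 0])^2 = (0 3 4 2 8)(1 7 10 9 5)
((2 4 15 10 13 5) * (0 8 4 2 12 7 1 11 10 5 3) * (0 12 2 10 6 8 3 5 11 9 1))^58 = (0 12)(2 13)(3 7)(4 6 15 8 11)(5 10)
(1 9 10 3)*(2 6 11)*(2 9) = (1 2 6 11 9 10 3) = [0, 2, 6, 1, 4, 5, 11, 7, 8, 10, 3, 9]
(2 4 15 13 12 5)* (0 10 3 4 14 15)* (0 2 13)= (0 10 3 4 2 14 15)(5 13 12)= [10, 1, 14, 4, 2, 13, 6, 7, 8, 9, 3, 11, 5, 12, 15, 0]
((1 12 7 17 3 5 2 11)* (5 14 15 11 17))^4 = ((1 12 7 5 2 17 3 14 15 11))^4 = (1 2 15 7 3)(5 14 12 17 11)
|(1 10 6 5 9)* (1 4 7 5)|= 12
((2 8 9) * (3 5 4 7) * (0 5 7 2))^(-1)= (0 9 8 2 4 5)(3 7)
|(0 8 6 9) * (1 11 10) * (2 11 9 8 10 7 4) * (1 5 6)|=28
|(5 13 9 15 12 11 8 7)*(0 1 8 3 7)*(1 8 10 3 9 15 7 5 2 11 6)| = 8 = |(0 8)(1 10 3 5 13 15 12 6)(2 11 9 7)|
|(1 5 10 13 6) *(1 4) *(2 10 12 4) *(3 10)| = 20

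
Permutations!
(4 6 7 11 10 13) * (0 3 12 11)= (0 3 12 11 10 13 4 6 7)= [3, 1, 2, 12, 6, 5, 7, 0, 8, 9, 13, 10, 11, 4]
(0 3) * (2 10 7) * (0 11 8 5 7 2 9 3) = (2 10)(3 11 8 5 7 9) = [0, 1, 10, 11, 4, 7, 6, 9, 5, 3, 2, 8]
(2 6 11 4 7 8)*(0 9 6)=[9, 1, 0, 3, 7, 5, 11, 8, 2, 6, 10, 4]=(0 9 6 11 4 7 8 2)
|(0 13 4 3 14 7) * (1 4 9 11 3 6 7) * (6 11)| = |(0 13 9 6 7)(1 4 11 3 14)| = 5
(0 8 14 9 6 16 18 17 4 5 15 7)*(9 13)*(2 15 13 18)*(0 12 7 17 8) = [0, 1, 15, 3, 5, 13, 16, 12, 14, 6, 10, 11, 7, 9, 18, 17, 2, 4, 8] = (2 15 17 4 5 13 9 6 16)(7 12)(8 14 18)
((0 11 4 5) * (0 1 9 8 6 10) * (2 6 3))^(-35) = ((0 11 4 5 1 9 8 3 2 6 10))^(-35) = (0 6 3 9 5 11 10 2 8 1 4)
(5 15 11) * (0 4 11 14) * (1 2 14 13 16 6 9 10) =[4, 2, 14, 3, 11, 15, 9, 7, 8, 10, 1, 5, 12, 16, 0, 13, 6] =(0 4 11 5 15 13 16 6 9 10 1 2 14)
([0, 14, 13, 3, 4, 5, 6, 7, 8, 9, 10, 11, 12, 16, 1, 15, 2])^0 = (16)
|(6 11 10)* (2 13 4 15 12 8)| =|(2 13 4 15 12 8)(6 11 10)| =6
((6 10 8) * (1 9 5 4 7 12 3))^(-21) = ((1 9 5 4 7 12 3)(6 10 8))^(-21) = (12)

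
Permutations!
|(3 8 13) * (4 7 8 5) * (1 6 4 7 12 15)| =5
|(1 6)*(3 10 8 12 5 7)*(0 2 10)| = |(0 2 10 8 12 5 7 3)(1 6)| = 8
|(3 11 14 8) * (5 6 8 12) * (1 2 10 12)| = 10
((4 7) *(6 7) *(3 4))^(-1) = (3 7 6 4)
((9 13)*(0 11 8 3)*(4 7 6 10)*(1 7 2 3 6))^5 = (0 4 8 3 10 11 2 6)(1 7)(9 13)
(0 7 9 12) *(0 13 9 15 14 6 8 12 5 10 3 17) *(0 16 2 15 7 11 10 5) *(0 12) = (0 11 10 3 17 16 2 15 14 6 8)(9 12 13) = [11, 1, 15, 17, 4, 5, 8, 7, 0, 12, 3, 10, 13, 9, 6, 14, 2, 16]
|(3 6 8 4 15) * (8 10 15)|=|(3 6 10 15)(4 8)|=4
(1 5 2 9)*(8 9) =(1 5 2 8 9) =[0, 5, 8, 3, 4, 2, 6, 7, 9, 1]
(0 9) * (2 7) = (0 9)(2 7) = [9, 1, 7, 3, 4, 5, 6, 2, 8, 0]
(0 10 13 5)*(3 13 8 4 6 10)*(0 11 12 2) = [3, 1, 0, 13, 6, 11, 10, 7, 4, 9, 8, 12, 2, 5] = (0 3 13 5 11 12 2)(4 6 10 8)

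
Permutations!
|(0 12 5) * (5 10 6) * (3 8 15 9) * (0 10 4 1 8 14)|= 9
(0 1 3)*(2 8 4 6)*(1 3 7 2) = (0 3)(1 7 2 8 4 6) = [3, 7, 8, 0, 6, 5, 1, 2, 4]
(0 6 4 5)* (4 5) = [6, 1, 2, 3, 4, 0, 5] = (0 6 5)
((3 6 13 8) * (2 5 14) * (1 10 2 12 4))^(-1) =(1 4 12 14 5 2 10)(3 8 13 6)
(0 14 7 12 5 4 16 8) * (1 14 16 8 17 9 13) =[16, 14, 2, 3, 8, 4, 6, 12, 0, 13, 10, 11, 5, 1, 7, 15, 17, 9] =(0 16 17 9 13 1 14 7 12 5 4 8)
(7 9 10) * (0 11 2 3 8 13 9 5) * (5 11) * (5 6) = (0 6 5)(2 3 8 13 9 10 7 11) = [6, 1, 3, 8, 4, 0, 5, 11, 13, 10, 7, 2, 12, 9]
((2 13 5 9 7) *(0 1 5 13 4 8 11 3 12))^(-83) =(13)(0 2 12 7 3 9 11 5 8 1 4) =((13)(0 1 5 9 7 2 4 8 11 3 12))^(-83)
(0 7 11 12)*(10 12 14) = (0 7 11 14 10 12) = [7, 1, 2, 3, 4, 5, 6, 11, 8, 9, 12, 14, 0, 13, 10]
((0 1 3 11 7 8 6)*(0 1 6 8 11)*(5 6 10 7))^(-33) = (0 3 1 6 5 11 7 10)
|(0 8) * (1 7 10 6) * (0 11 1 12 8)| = 7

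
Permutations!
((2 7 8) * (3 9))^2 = (9)(2 8 7)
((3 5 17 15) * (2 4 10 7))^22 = ((2 4 10 7)(3 5 17 15))^22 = (2 10)(3 17)(4 7)(5 15)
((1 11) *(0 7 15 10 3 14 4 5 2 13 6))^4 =(0 3 2 7 14 13 15 4 6 10 5) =((0 7 15 10 3 14 4 5 2 13 6)(1 11))^4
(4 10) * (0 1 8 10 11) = [1, 8, 2, 3, 11, 5, 6, 7, 10, 9, 4, 0] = (0 1 8 10 4 11)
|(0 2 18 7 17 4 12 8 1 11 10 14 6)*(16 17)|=|(0 2 18 7 16 17 4 12 8 1 11 10 14 6)|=14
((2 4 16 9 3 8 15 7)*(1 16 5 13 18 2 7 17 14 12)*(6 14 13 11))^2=((1 16 9 3 8 15 17 13 18 2 4 5 11 6 14 12))^2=(1 9 8 17 18 4 11 14)(2 5 6 12 16 3 15 13)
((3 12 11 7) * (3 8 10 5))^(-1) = (3 5 10 8 7 11 12)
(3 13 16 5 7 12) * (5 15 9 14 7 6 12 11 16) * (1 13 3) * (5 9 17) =(1 13 9 14 7 11 16 15 17 5 6 12) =[0, 13, 2, 3, 4, 6, 12, 11, 8, 14, 10, 16, 1, 9, 7, 17, 15, 5]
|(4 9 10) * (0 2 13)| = |(0 2 13)(4 9 10)| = 3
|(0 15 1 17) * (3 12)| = 4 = |(0 15 1 17)(3 12)|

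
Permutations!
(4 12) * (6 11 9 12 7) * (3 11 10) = (3 11 9 12 4 7 6 10) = [0, 1, 2, 11, 7, 5, 10, 6, 8, 12, 3, 9, 4]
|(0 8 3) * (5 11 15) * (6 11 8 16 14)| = 9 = |(0 16 14 6 11 15 5 8 3)|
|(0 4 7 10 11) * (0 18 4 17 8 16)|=20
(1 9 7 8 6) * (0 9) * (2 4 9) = (0 2 4 9 7 8 6 1) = [2, 0, 4, 3, 9, 5, 1, 8, 6, 7]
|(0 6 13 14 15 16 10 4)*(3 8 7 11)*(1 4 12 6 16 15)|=|(0 16 10 12 6 13 14 1 4)(3 8 7 11)|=36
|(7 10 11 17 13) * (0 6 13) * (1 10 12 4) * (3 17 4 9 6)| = 60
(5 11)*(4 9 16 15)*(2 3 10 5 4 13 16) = (2 3 10 5 11 4 9)(13 16 15) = [0, 1, 3, 10, 9, 11, 6, 7, 8, 2, 5, 4, 12, 16, 14, 13, 15]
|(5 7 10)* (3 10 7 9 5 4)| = 6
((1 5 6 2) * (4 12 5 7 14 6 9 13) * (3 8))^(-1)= (1 2 6 14 7)(3 8)(4 13 9 5 12)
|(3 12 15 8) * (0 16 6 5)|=4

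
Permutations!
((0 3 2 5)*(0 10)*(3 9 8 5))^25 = (10)(2 3)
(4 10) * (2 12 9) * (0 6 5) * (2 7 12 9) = (0 6 5)(2 9 7 12)(4 10) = [6, 1, 9, 3, 10, 0, 5, 12, 8, 7, 4, 11, 2]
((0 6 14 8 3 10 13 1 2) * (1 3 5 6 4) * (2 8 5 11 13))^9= (14)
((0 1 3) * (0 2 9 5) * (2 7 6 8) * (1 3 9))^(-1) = (0 5 9 1 2 8 6 7 3)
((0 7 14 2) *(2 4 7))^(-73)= ((0 2)(4 7 14))^(-73)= (0 2)(4 14 7)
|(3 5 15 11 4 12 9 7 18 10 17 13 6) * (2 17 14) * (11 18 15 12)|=26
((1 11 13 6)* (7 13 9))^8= ((1 11 9 7 13 6))^8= (1 9 13)(6 11 7)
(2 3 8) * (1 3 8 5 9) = [0, 3, 8, 5, 4, 9, 6, 7, 2, 1] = (1 3 5 9)(2 8)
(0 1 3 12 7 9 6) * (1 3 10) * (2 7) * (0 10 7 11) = (0 3 12 2 11)(1 7 9 6 10) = [3, 7, 11, 12, 4, 5, 10, 9, 8, 6, 1, 0, 2]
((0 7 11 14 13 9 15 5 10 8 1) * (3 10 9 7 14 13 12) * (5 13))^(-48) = (15)(0 14 12 3 10 8 1)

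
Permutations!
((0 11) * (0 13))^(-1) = (0 13 11)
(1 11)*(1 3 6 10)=[0, 11, 2, 6, 4, 5, 10, 7, 8, 9, 1, 3]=(1 11 3 6 10)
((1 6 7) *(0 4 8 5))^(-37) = (0 5 8 4)(1 7 6)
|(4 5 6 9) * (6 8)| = |(4 5 8 6 9)| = 5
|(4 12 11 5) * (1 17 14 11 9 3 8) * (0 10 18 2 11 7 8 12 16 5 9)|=120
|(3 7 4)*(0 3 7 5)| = 6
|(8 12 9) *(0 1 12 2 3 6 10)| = |(0 1 12 9 8 2 3 6 10)| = 9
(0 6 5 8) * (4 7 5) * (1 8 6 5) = [5, 8, 2, 3, 7, 6, 4, 1, 0] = (0 5 6 4 7 1 8)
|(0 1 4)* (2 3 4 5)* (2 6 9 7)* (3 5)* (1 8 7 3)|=|(0 8 7 2 5 6 9 3 4)|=9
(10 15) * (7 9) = [0, 1, 2, 3, 4, 5, 6, 9, 8, 7, 15, 11, 12, 13, 14, 10] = (7 9)(10 15)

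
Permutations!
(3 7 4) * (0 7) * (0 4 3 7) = (3 4 7) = [0, 1, 2, 4, 7, 5, 6, 3]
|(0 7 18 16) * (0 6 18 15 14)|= 12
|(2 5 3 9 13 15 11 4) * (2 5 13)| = |(2 13 15 11 4 5 3 9)| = 8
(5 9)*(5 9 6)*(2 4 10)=(2 4 10)(5 6)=[0, 1, 4, 3, 10, 6, 5, 7, 8, 9, 2]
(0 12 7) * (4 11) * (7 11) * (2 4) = (0 12 11 2 4 7) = [12, 1, 4, 3, 7, 5, 6, 0, 8, 9, 10, 2, 11]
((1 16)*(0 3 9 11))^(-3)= ((0 3 9 11)(1 16))^(-3)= (0 3 9 11)(1 16)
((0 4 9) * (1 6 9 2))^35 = ((0 4 2 1 6 9))^35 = (0 9 6 1 2 4)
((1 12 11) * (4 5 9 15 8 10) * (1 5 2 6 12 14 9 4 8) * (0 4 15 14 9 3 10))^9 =(0 9 12 8 1 6 10 15 2 3 5 4 14 11)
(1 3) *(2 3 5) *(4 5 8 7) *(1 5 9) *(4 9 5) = (1 8 7 9)(2 3 4 5) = [0, 8, 3, 4, 5, 2, 6, 9, 7, 1]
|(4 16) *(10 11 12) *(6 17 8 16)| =15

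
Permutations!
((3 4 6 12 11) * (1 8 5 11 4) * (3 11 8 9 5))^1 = ((1 9 5 8 3)(4 6 12))^1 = (1 9 5 8 3)(4 6 12)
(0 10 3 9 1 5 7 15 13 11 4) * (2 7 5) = (0 10 3 9 1 2 7 15 13 11 4) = [10, 2, 7, 9, 0, 5, 6, 15, 8, 1, 3, 4, 12, 11, 14, 13]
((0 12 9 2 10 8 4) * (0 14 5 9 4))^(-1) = ((0 12 4 14 5 9 2 10 8))^(-1) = (0 8 10 2 9 5 14 4 12)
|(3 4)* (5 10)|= |(3 4)(5 10)|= 2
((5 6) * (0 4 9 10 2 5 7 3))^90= ((0 4 9 10 2 5 6 7 3))^90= (10)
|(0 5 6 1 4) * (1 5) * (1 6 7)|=6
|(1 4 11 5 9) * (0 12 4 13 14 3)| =10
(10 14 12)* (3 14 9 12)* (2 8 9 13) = (2 8 9 12 10 13)(3 14) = [0, 1, 8, 14, 4, 5, 6, 7, 9, 12, 13, 11, 10, 2, 3]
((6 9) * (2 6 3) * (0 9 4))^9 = (0 2)(3 4)(6 9)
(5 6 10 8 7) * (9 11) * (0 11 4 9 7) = (0 11 7 5 6 10 8)(4 9) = [11, 1, 2, 3, 9, 6, 10, 5, 0, 4, 8, 7]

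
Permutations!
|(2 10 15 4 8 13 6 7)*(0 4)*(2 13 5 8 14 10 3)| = 30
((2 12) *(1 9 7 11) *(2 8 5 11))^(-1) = (1 11 5 8 12 2 7 9)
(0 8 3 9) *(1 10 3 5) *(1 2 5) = [8, 10, 5, 9, 4, 2, 6, 7, 1, 0, 3] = (0 8 1 10 3 9)(2 5)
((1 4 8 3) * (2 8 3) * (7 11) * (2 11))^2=((1 4 3)(2 8 11 7))^2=(1 3 4)(2 11)(7 8)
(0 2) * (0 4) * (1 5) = [2, 5, 4, 3, 0, 1] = (0 2 4)(1 5)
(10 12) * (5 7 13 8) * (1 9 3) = (1 9 3)(5 7 13 8)(10 12) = [0, 9, 2, 1, 4, 7, 6, 13, 5, 3, 12, 11, 10, 8]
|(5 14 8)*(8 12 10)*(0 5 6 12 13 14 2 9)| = |(0 5 2 9)(6 12 10 8)(13 14)| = 4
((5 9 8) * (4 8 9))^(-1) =(9)(4 5 8) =((9)(4 8 5))^(-1)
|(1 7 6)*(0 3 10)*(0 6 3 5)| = |(0 5)(1 7 3 10 6)| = 10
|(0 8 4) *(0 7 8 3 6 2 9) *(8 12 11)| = |(0 3 6 2 9)(4 7 12 11 8)| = 5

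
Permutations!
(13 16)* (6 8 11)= [0, 1, 2, 3, 4, 5, 8, 7, 11, 9, 10, 6, 12, 16, 14, 15, 13]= (6 8 11)(13 16)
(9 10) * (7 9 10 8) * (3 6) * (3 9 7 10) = (3 6 9 8 10) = [0, 1, 2, 6, 4, 5, 9, 7, 10, 8, 3]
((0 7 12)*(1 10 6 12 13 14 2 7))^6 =(0 1 10 6 12)(2 13)(7 14)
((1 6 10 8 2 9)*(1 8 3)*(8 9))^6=((1 6 10 3)(2 8))^6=(1 10)(3 6)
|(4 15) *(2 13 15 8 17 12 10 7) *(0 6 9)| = 9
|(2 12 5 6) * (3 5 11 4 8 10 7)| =|(2 12 11 4 8 10 7 3 5 6)| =10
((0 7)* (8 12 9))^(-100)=(8 9 12)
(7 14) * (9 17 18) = [0, 1, 2, 3, 4, 5, 6, 14, 8, 17, 10, 11, 12, 13, 7, 15, 16, 18, 9] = (7 14)(9 17 18)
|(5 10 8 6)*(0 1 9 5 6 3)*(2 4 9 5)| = 6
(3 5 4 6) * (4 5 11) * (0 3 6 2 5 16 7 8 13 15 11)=(0 3)(2 5 16 7 8 13 15 11 4)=[3, 1, 5, 0, 2, 16, 6, 8, 13, 9, 10, 4, 12, 15, 14, 11, 7]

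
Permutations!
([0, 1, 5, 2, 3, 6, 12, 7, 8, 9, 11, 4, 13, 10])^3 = (2 12 11)(3 6 10)(4 5 13)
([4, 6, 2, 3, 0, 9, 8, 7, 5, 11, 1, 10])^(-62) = [0, 6, 2, 3, 4, 9, 8, 7, 5, 11, 1, 10]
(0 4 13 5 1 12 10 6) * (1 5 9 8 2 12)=(0 4 13 9 8 2 12 10 6)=[4, 1, 12, 3, 13, 5, 0, 7, 2, 8, 6, 11, 10, 9]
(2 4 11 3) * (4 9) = (2 9 4 11 3) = [0, 1, 9, 2, 11, 5, 6, 7, 8, 4, 10, 3]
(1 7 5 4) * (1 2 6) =(1 7 5 4 2 6) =[0, 7, 6, 3, 2, 4, 1, 5]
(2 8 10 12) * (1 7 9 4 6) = [0, 7, 8, 3, 6, 5, 1, 9, 10, 4, 12, 11, 2] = (1 7 9 4 6)(2 8 10 12)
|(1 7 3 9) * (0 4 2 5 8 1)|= 9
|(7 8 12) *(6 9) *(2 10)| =6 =|(2 10)(6 9)(7 8 12)|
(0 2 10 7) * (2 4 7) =(0 4 7)(2 10) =[4, 1, 10, 3, 7, 5, 6, 0, 8, 9, 2]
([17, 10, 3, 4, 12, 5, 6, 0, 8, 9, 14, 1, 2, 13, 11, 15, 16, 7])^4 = (0 17 7)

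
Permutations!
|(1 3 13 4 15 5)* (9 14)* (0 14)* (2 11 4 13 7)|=24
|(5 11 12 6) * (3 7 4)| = 12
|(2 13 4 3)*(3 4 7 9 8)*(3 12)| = 7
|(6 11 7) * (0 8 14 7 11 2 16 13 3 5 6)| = 12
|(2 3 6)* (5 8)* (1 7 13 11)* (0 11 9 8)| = |(0 11 1 7 13 9 8 5)(2 3 6)| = 24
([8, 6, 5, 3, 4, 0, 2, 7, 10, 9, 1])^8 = [8, 6, 5, 3, 4, 0, 2, 7, 10, 9, 1]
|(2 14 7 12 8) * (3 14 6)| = |(2 6 3 14 7 12 8)| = 7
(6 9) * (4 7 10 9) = (4 7 10 9 6) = [0, 1, 2, 3, 7, 5, 4, 10, 8, 6, 9]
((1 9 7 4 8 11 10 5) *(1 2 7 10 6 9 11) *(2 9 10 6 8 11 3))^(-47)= ((1 3 2 7 4 11 8)(5 9 6 10))^(-47)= (1 2 4 8 3 7 11)(5 9 6 10)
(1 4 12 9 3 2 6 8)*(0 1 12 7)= [1, 4, 6, 2, 7, 5, 8, 0, 12, 3, 10, 11, 9]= (0 1 4 7)(2 6 8 12 9 3)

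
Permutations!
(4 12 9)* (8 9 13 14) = (4 12 13 14 8 9) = [0, 1, 2, 3, 12, 5, 6, 7, 9, 4, 10, 11, 13, 14, 8]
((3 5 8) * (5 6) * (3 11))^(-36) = ((3 6 5 8 11))^(-36) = (3 11 8 5 6)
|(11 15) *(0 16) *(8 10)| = 2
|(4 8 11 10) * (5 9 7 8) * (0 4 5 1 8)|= 9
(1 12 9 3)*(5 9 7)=(1 12 7 5 9 3)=[0, 12, 2, 1, 4, 9, 6, 5, 8, 3, 10, 11, 7]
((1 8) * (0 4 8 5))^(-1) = ((0 4 8 1 5))^(-1) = (0 5 1 8 4)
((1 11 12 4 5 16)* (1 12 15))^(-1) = ((1 11 15)(4 5 16 12))^(-1) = (1 15 11)(4 12 16 5)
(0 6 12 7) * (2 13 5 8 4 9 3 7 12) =(0 6 2 13 5 8 4 9 3 7) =[6, 1, 13, 7, 9, 8, 2, 0, 4, 3, 10, 11, 12, 5]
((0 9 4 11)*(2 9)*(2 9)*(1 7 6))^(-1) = ((0 9 4 11)(1 7 6))^(-1) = (0 11 4 9)(1 6 7)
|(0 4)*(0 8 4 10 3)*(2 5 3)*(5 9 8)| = |(0 10 2 9 8 4 5 3)| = 8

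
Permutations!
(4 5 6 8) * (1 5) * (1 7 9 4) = [0, 5, 2, 3, 7, 6, 8, 9, 1, 4] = (1 5 6 8)(4 7 9)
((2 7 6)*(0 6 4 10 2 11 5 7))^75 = (0 5 10 6 7 2 11 4)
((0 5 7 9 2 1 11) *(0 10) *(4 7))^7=((0 5 4 7 9 2 1 11 10))^7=(0 11 2 7 5 10 1 9 4)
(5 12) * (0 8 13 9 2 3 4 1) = (0 8 13 9 2 3 4 1)(5 12) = [8, 0, 3, 4, 1, 12, 6, 7, 13, 2, 10, 11, 5, 9]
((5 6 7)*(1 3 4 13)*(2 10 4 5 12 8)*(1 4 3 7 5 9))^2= (13)(1 12 2 3)(7 8 10 9)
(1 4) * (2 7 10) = (1 4)(2 7 10) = [0, 4, 7, 3, 1, 5, 6, 10, 8, 9, 2]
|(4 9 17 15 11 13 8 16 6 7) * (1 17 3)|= 12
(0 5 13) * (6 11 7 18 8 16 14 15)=(0 5 13)(6 11 7 18 8 16 14 15)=[5, 1, 2, 3, 4, 13, 11, 18, 16, 9, 10, 7, 12, 0, 15, 6, 14, 17, 8]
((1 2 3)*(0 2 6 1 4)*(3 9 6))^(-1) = (0 4 3 1 6 9 2)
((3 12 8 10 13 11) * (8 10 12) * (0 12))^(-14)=((0 12 10 13 11 3 8))^(-14)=(13)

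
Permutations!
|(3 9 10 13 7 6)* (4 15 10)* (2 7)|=|(2 7 6 3 9 4 15 10 13)|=9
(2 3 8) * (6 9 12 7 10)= [0, 1, 3, 8, 4, 5, 9, 10, 2, 12, 6, 11, 7]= (2 3 8)(6 9 12 7 10)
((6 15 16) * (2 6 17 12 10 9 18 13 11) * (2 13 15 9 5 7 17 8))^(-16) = (2 16 18 6 8 15 9)(5 10 12 17 7)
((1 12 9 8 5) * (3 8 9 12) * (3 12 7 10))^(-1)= ((1 12 7 10 3 8 5))^(-1)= (1 5 8 3 10 7 12)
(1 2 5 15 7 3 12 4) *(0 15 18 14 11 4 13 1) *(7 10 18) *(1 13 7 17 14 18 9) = (18)(0 15 10 9 1 2 5 17 14 11 4)(3 12 7) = [15, 2, 5, 12, 0, 17, 6, 3, 8, 1, 9, 4, 7, 13, 11, 10, 16, 14, 18]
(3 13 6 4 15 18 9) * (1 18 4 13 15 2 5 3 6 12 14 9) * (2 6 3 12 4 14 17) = [0, 18, 5, 15, 6, 12, 13, 7, 8, 3, 10, 11, 17, 4, 9, 14, 16, 2, 1] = (1 18)(2 5 12 17)(3 15 14 9)(4 6 13)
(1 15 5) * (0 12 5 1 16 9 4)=(0 12 5 16 9 4)(1 15)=[12, 15, 2, 3, 0, 16, 6, 7, 8, 4, 10, 11, 5, 13, 14, 1, 9]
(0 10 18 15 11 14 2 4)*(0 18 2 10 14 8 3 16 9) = (0 14 10 2 4 18 15 11 8 3 16 9) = [14, 1, 4, 16, 18, 5, 6, 7, 3, 0, 2, 8, 12, 13, 10, 11, 9, 17, 15]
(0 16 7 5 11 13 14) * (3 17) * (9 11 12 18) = [16, 1, 2, 17, 4, 12, 6, 5, 8, 11, 10, 13, 18, 14, 0, 15, 7, 3, 9] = (0 16 7 5 12 18 9 11 13 14)(3 17)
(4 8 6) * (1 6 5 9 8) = [0, 6, 2, 3, 1, 9, 4, 7, 5, 8] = (1 6 4)(5 9 8)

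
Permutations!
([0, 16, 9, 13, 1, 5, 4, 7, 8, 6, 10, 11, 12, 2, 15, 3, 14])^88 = (1 6 2 3 14)(4 9 13 15 16)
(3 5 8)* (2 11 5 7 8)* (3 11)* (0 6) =(0 6)(2 3 7 8 11 5) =[6, 1, 3, 7, 4, 2, 0, 8, 11, 9, 10, 5]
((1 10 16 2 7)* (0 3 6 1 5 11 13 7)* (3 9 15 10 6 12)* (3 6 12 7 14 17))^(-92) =(0 16 15)(1 12 6)(2 10 9)(3 17 14 13 11 5 7)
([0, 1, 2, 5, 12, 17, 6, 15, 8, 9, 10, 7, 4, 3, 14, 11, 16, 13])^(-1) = [0, 1, 2, 13, 12, 3, 6, 11, 8, 9, 10, 15, 4, 17, 14, 7, 16, 5]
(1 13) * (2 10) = [0, 13, 10, 3, 4, 5, 6, 7, 8, 9, 2, 11, 12, 1] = (1 13)(2 10)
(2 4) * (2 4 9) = (2 9) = [0, 1, 9, 3, 4, 5, 6, 7, 8, 2]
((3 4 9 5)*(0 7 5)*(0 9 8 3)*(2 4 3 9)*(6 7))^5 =(0 6 7 5)(2 4 8 9)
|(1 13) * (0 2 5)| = |(0 2 5)(1 13)| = 6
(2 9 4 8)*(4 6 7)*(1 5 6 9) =[0, 5, 1, 3, 8, 6, 7, 4, 2, 9] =(9)(1 5 6 7 4 8 2)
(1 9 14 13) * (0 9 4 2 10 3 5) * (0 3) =(0 9 14 13 1 4 2 10)(3 5) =[9, 4, 10, 5, 2, 3, 6, 7, 8, 14, 0, 11, 12, 1, 13]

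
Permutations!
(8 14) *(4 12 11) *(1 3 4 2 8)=(1 3 4 12 11 2 8 14)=[0, 3, 8, 4, 12, 5, 6, 7, 14, 9, 10, 2, 11, 13, 1]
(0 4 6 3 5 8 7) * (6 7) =[4, 1, 2, 5, 7, 8, 3, 0, 6] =(0 4 7)(3 5 8 6)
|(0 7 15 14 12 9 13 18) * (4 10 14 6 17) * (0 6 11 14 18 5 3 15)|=|(0 7)(3 15 11 14 12 9 13 5)(4 10 18 6 17)|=40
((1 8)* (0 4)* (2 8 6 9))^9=((0 4)(1 6 9 2 8))^9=(0 4)(1 8 2 9 6)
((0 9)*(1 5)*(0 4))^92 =(0 4 9)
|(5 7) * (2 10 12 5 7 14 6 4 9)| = 8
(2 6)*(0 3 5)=(0 3 5)(2 6)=[3, 1, 6, 5, 4, 0, 2]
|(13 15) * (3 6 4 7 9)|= |(3 6 4 7 9)(13 15)|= 10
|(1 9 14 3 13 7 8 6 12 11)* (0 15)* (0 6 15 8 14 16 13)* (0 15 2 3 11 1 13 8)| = 36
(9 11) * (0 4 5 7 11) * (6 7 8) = (0 4 5 8 6 7 11 9) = [4, 1, 2, 3, 5, 8, 7, 11, 6, 0, 10, 9]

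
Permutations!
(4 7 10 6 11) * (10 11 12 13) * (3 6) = (3 6 12 13 10)(4 7 11) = [0, 1, 2, 6, 7, 5, 12, 11, 8, 9, 3, 4, 13, 10]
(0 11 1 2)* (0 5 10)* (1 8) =(0 11 8 1 2 5 10) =[11, 2, 5, 3, 4, 10, 6, 7, 1, 9, 0, 8]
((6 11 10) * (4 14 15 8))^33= (4 14 15 8)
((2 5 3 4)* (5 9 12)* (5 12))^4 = (12)(2 4 3 5 9)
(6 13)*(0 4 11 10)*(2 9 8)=(0 4 11 10)(2 9 8)(6 13)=[4, 1, 9, 3, 11, 5, 13, 7, 2, 8, 0, 10, 12, 6]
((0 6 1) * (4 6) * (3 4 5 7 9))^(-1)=((0 5 7 9 3 4 6 1))^(-1)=(0 1 6 4 3 9 7 5)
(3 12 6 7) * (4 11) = (3 12 6 7)(4 11) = [0, 1, 2, 12, 11, 5, 7, 3, 8, 9, 10, 4, 6]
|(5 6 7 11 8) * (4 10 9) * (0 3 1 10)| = 30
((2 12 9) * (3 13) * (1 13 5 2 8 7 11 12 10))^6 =(13)(7 11 12 9 8)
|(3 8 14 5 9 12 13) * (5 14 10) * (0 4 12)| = 9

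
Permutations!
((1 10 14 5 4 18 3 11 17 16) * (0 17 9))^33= ((0 17 16 1 10 14 5 4 18 3 11 9))^33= (0 3 5 1)(4 10 17 11)(9 18 14 16)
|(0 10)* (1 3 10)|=|(0 1 3 10)|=4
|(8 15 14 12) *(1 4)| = 4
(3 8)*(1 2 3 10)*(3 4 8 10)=(1 2 4 8 3 10)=[0, 2, 4, 10, 8, 5, 6, 7, 3, 9, 1]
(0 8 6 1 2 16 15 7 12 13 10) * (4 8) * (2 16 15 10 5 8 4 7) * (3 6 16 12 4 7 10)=[10, 12, 15, 6, 7, 8, 1, 4, 16, 9, 0, 11, 13, 5, 14, 2, 3]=(0 10)(1 12 13 5 8 16 3 6)(2 15)(4 7)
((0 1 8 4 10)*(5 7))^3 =(0 4 1 10 8)(5 7)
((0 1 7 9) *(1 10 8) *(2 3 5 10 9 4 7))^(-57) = (0 9)(1 5)(2 10)(3 8)(4 7)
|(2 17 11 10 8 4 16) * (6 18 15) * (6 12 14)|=|(2 17 11 10 8 4 16)(6 18 15 12 14)|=35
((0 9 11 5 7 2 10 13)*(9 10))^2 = ((0 10 13)(2 9 11 5 7))^2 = (0 13 10)(2 11 7 9 5)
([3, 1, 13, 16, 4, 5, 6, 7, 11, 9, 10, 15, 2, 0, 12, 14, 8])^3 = [8, 1, 3, 11, 4, 5, 6, 7, 14, 9, 10, 12, 0, 16, 13, 2, 15]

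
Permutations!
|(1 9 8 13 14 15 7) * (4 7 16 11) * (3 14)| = |(1 9 8 13 3 14 15 16 11 4 7)| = 11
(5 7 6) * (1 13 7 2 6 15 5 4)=(1 13 7 15 5 2 6 4)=[0, 13, 6, 3, 1, 2, 4, 15, 8, 9, 10, 11, 12, 7, 14, 5]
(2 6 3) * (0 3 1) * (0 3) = (1 3 2 6) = [0, 3, 6, 2, 4, 5, 1]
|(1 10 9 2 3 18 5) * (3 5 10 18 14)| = 6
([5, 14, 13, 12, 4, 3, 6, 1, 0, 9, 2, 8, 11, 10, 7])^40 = (0 11 3)(1 14 7)(2 13 10)(5 8 12)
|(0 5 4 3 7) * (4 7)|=|(0 5 7)(3 4)|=6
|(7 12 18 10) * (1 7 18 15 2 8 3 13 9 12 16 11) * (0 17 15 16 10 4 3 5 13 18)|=42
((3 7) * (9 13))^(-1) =((3 7)(9 13))^(-1) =(3 7)(9 13)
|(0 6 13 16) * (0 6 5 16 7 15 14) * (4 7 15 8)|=21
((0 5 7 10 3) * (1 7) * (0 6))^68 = ((0 5 1 7 10 3 6))^68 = (0 3 7 5 6 10 1)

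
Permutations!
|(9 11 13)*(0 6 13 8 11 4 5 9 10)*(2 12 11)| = |(0 6 13 10)(2 12 11 8)(4 5 9)| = 12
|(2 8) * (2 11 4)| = 4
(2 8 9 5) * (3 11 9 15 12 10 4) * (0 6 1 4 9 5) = (0 6 1 4 3 11 5 2 8 15 12 10 9) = [6, 4, 8, 11, 3, 2, 1, 7, 15, 0, 9, 5, 10, 13, 14, 12]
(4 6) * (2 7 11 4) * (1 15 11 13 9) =[0, 15, 7, 3, 6, 5, 2, 13, 8, 1, 10, 4, 12, 9, 14, 11] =(1 15 11 4 6 2 7 13 9)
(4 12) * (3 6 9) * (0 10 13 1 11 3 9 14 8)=[10, 11, 2, 6, 12, 5, 14, 7, 0, 9, 13, 3, 4, 1, 8]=(0 10 13 1 11 3 6 14 8)(4 12)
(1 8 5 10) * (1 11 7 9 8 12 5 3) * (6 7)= (1 12 5 10 11 6 7 9 8 3)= [0, 12, 2, 1, 4, 10, 7, 9, 3, 8, 11, 6, 5]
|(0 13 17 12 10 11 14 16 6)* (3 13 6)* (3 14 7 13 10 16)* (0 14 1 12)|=9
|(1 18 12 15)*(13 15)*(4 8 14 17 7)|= 5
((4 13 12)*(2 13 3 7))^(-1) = (2 7 3 4 12 13)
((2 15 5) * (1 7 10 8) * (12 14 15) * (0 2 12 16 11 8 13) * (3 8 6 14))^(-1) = ((0 2 16 11 6 14 15 5 12 3 8 1 7 10 13))^(-1) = (0 13 10 7 1 8 3 12 5 15 14 6 11 16 2)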